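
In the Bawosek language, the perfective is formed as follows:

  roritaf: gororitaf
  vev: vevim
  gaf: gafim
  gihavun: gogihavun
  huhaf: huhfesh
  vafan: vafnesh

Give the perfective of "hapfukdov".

gohapfukdov

gaf and huhaf both end in -f yet inflect differently (gafim, huhfesh), so the final letter is not what conditions the rule; the number of vowels is.
"hapfukdov" has 3 vowels. The stems with 3 vowels (roritaf → gororitaf, gihavun → gogihavun) add the prefix go-.
The other patterns: stems with 1 vowel add -im; stems with 2 vowels delete the last vowel and add -esh.
So hapfukdov → gohapfukdov.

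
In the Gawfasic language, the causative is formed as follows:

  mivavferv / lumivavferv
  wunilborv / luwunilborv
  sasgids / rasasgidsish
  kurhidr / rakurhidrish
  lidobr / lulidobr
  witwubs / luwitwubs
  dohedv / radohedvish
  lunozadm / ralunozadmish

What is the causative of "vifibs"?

luvifibs

"vifibs" has second-to-last letter 'b'. The stems whose second-to-last letter is 'b' (witwubs → luwitwubs, lidobr → lulidobr) add the prefix lu-.
The other pattern: stems whose second-to-last letter is 'd' add ra- … -ish around the stem.
So vifibs → luvifibs.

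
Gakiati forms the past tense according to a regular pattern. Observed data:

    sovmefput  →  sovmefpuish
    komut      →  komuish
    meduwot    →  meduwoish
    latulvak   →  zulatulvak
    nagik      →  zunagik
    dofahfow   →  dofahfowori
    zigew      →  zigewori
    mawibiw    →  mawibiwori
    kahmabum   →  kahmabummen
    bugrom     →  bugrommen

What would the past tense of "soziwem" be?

soziwemmen

meduwot and dofahfow both have last vowel 'o' yet inflect differently (meduwoish, dofahfowori), so the last vowel is not what conditions the rule; the final letter is.
"soziwem" ends in -m. The stems ending in -m (kahmabum → kahmabummen, bugrom → bugrommen) double the final consonant and add -en.
The other patterns: stems ending in -t drop the final letter and add -ish; stems ending in -k add the prefix zu-; stems ending in -w add -ori.
So soziwem → soziwemmen.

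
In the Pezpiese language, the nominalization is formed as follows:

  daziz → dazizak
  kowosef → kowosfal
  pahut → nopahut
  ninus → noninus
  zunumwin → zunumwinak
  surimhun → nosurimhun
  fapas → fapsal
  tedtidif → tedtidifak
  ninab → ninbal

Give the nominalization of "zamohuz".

nozamohuz

surimhun and zunumwin both end in -n yet inflect differently (nosurimhun, zunumwinak), so the final letter is not what conditions the rule; the last vowel is.
"zamohuz" has last vowel 'u'. The stems whose last vowel is 'u' (pahut → nopahut, surimhun → nosurimhun, ninus → noninus) add the prefix no-.
The other patterns: stems whose last vowel is 'i' add -ak; stems whose last vowel is 'a' or 'e' delete the last vowel and add -al.
So zamohuz → nozamohuz.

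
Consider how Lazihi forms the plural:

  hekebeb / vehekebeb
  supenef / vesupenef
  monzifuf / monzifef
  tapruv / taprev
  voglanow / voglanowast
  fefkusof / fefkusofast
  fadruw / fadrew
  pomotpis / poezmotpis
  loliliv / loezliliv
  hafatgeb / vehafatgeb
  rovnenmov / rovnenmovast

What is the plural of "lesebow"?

lesebowast

"lesebow" has last vowel 'o'. The stems whose last vowel is 'o' (fefkusof → fefkusofast, rovnenmov → rovnenmovast, voglanow → voglanowast) add -ast.
The other patterns: stems whose last vowel is 'e' add the prefix ve-; stems whose last vowel is 'i' insert -ez- after the first vowel; stems whose last vowel is 'u' change the last vowel to 'e'.
So lesebow → lesebowast.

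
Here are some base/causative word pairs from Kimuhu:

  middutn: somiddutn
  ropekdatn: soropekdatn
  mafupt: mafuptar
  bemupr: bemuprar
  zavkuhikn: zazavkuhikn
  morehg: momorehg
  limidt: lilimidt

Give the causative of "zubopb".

"zubopb" has second-to-last letter 'p'. The stems whose second-to-last letter is 'p' (mafupt → mafuptar, bemupr → bemuprar) add -ar.
The other patterns: stems whose second-to-last letter is 't' add the prefix so-; stems whose second-to-last letter is 'd', 'h' or 'k' repeat the first consonant+vowel as a prefix.
So zubopb → zubopbar.

zubopbar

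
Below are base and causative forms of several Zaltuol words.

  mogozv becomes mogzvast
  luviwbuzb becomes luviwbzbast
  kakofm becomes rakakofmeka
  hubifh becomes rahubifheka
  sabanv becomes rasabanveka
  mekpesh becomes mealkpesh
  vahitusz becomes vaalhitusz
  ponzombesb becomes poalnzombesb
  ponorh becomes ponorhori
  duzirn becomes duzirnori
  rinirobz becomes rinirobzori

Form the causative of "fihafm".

rafihafmeka

mogozv and sabanv both end in -v yet inflect differently (mogzvast, rasabanveka), so the final letter is not what conditions the rule; the second-to-last letter is.
"fihafm" has second-to-last letter 'f'. The stems whose second-to-last letter is 'f' (kakofm → rakakofmeka, hubifh → rahubifheka) add ra- … -eka around the stem.
So fihafm → rafihafmeka.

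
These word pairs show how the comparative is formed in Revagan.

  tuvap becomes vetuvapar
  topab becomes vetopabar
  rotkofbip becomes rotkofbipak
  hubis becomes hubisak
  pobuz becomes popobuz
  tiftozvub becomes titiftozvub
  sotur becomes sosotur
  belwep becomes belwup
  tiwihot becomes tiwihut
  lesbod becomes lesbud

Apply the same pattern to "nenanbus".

nenenanbus

tuvap and rotkofbip both end in -p yet inflect differently (vetuvapar, rotkofbipak), so the final letter is not what conditions the rule; the last vowel is.
"nenanbus" has last vowel 'u'. The stems whose last vowel is 'u' (pobuz → popobuz, tiftozvub → titiftozvub, sotur → sosotur) repeat the first consonant+vowel as a prefix.
So nenanbus → nenenanbus.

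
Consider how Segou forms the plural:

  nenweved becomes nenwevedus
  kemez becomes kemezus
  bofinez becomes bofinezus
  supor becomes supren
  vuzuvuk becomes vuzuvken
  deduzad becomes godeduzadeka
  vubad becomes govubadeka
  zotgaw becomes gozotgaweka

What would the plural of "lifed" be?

lifedus

"lifed" has last vowel 'e'. The stems whose last vowel is 'e' (nenweved → nenwevedus, kemez → kemezus, bofinez → bofinezus) add -us.
So lifed → lifedus.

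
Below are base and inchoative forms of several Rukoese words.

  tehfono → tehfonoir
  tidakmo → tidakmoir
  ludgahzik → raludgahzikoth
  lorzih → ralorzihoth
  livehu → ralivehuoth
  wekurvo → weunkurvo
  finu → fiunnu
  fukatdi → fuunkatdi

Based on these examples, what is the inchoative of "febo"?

"febo" begins with f-. The stems beginning with f- (finu → fiunnu, fukatdi → fuunkatdi) insert -un- after the first vowel.
So febo → feunbo.

feunbo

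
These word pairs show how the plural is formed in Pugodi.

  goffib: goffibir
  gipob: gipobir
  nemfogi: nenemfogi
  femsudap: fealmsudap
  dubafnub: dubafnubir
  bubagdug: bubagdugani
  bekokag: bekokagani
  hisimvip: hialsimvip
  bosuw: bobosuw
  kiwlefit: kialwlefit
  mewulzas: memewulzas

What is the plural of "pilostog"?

dubafnub and bubagdug both have last vowel 'u' yet inflect differently (dubafnubir, bubagdugani), so the last vowel is not what conditions the rule; the final letter is.
"pilostog" ends in -g. The stems ending in -g (bekokag → bekokagani, bubagdug → bubagdugani) add -ani.
So pilostog → pilostogani.

pilostogani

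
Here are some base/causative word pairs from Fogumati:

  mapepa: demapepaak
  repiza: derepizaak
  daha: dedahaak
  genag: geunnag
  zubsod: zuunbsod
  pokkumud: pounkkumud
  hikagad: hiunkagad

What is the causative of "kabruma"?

dekabrumaak

mapepa and genag both have last vowel 'a' yet inflect differently (demapepaak, geunnag), so the last vowel is not what conditions the rule; the final letter is.
"kabruma" ends in -a. The stems ending in -a (mapepa → demapepaak, repiza → derepizaak, daha → dedahaak) add de- … -ak around the stem.
So kabruma → dekabrumaak.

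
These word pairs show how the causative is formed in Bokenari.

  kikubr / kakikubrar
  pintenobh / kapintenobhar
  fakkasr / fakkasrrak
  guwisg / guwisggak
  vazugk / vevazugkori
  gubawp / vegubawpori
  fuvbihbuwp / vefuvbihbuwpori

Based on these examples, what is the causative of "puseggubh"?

kikubr and fakkasr both end in -r yet inflect differently (kakikubrar, fakkasrrak), so the final letter is not what conditions the rule; the second-to-last letter is.
"puseggubh" has second-to-last letter 'b'. The stems whose second-to-last letter is 'b' (kikubr → kakikubrar, pintenobh → kapintenobhar) add ka- … -ar around the stem.
So puseggubh → kapuseggubhar.

kapuseggubhar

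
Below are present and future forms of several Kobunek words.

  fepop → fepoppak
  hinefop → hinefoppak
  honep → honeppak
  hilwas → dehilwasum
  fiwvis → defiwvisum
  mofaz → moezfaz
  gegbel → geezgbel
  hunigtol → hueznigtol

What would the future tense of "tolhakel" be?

hilwas and mofaz both have last vowel 'a' yet inflect differently (dehilwasum, moezfaz), so the last vowel is not what conditions the rule; the final letter is.
"tolhakel" ends in -l. The stems ending in -l (gegbel → geezgbel, hunigtol → hueznigtol) insert -ez- after the first vowel.
The other patterns: stems ending in -p double the final consonant and add -ak; stems ending in -s add de- … -um around the stem.
So tolhakel → toezlhakel.

toezlhakel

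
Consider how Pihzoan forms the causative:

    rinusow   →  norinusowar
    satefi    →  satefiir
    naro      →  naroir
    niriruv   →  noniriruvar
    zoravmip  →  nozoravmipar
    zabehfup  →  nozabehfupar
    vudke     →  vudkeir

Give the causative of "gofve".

gofveir

zoravmip and satefi both have last vowel 'i' yet inflect differently (nozoravmipar, satefiir), so the last vowel is not what conditions the rule; whether the stem ends in a vowel or a consonant is.
"gofve" ends in a vowel. The stems ending in a vowel (vudke → vudkeir, satefi → satefiir, naro → naroir) add -ir.
The other pattern: stems ending in a consonant add no- … -ar around the stem.
So gofve → gofveir.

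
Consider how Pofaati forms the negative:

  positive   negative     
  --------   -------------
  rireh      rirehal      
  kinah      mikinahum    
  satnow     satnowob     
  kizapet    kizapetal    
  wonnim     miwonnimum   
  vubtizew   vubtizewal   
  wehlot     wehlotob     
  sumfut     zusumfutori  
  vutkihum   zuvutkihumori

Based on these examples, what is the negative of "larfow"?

larfowob

satnow and vubtizew both end in -w yet inflect differently (satnowob, vubtizewal), so the final letter is not what conditions the rule; the last vowel is.
"larfow" has last vowel 'o'. The stems whose last vowel is 'o' (wehlot → wehlotob, satnow → satnowob) add -ob.
The other patterns: stems whose last vowel is 'a' or 'i' add mi- … -um around the stem; stems whose last vowel is 'e' add -al; stems whose last vowel is 'u' add zu- … -ori around the stem.
So larfow → larfowob.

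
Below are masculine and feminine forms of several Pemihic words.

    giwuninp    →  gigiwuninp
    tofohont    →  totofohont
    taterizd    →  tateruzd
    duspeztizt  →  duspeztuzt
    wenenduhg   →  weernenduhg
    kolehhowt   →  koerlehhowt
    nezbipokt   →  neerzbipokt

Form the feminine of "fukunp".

fufukunp

"fukunp" has second-to-last letter 'n'. The stems whose second-to-last letter is 'n' (giwuninp → gigiwuninp, tofohont → totofohont) repeat the first consonant+vowel as a prefix.
So fukunp → fufukunp.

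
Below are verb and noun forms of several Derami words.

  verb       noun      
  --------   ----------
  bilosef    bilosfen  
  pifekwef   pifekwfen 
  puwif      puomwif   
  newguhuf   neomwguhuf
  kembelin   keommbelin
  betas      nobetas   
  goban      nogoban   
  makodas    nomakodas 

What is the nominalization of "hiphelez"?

bilosef and puwif both end in -f yet inflect differently (bilosfen, puomwif), so the final letter is not what conditions the rule; the last vowel is.
"hiphelez" has last vowel 'e'. The stems whose last vowel is 'e' (bilosef → bilosfen, pifekwef → pifekwfen) delete the last vowel and add -en.
The other patterns: stems whose last vowel is 'i' or 'u' insert -om- after the first vowel; stems whose last vowel is 'a' add the prefix no-.
So hiphelez → hiphelzen.

hiphelzen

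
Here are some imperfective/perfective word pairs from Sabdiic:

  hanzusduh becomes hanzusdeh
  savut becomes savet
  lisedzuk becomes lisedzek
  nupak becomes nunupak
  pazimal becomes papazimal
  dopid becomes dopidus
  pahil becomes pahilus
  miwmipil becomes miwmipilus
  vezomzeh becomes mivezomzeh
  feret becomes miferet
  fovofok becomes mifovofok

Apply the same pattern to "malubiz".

"malubiz" has last vowel 'i'. The stems whose last vowel is 'i' (dopid → dopidus, pahil → pahilus, miwmipil → miwmipilus) add -us.
So malubiz → malubizus.

malubizus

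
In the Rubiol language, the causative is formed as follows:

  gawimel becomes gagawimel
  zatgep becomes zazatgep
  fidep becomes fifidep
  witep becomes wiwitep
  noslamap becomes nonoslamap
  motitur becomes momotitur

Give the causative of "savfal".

sasavfal

Every pair shown (gawimel → gagawimel, zatgep → zazatgep, fidep → fifidep, …) follows the same rule: repeat the first consonant+vowel as a prefix.
So savfal → sasavfal.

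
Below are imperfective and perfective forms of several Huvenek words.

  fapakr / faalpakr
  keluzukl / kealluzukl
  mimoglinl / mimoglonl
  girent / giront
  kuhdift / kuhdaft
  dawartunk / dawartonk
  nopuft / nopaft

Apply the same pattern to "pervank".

keluzukl and mimoglinl both end in -l yet inflect differently (kealluzukl, mimoglonl), so the final letter is not what conditions the rule; the second-to-last letter is.
"pervank" has second-to-last letter 'n'. The stems whose second-to-last letter is 'n' (girent → giront, dawartunk → dawartonk, mimoglinl → mimoglonl) change the last vowel to 'o'.
The other patterns: stems whose second-to-last letter is 'k' insert -al- after the first vowel; stems whose second-to-last letter is 'f' change the last vowel to 'a'.
So pervank → pervonk.

pervonk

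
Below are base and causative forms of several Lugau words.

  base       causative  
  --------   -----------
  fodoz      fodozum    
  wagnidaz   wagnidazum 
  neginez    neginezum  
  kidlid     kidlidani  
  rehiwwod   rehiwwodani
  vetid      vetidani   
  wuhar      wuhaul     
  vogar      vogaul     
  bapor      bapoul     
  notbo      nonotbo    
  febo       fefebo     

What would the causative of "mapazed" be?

"mapazed" ends in -d. The stems ending in -d (kidlid → kidlidani, rehiwwod → rehiwwodani, vetid → vetidani) add -ani.
So mapazed → mapazedani.

mapazedani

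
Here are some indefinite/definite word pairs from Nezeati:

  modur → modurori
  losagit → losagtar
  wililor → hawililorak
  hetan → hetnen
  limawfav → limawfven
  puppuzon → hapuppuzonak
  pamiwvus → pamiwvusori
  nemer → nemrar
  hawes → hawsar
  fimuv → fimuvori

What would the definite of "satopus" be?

satopusori

"satopus" has last vowel 'u'. The stems whose last vowel is 'u' (fimuv → fimuvori, modur → modurori, pamiwvus → pamiwvusori) add -ori.
So satopus → satopusori.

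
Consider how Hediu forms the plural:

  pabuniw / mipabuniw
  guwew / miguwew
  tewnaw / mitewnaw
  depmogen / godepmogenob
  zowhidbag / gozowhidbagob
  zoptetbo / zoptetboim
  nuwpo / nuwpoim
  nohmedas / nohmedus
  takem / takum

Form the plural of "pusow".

guwew and depmogen both have last vowel 'e' yet inflect differently (miguwew, godepmogenob), so the last vowel is not what conditions the rule; the final letter is.
"pusow" ends in -w. The stems ending in -w (pabuniw → mipabuniw, guwew → miguwew, tewnaw → mitewnaw) add the prefix mi-.
So pusow → mipusow.

mipusow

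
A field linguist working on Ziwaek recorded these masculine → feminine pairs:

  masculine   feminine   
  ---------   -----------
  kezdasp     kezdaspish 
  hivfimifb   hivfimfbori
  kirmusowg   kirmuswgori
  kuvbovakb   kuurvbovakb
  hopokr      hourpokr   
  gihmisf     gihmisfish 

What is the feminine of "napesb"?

napesbish

hivfimifb and kuvbovakb both end in -b yet inflect differently (hivfimfbori, kuurvbovakb), so the final letter is not what conditions the rule; the second-to-last letter is.
"napesb" has second-to-last letter 's'. The stems whose second-to-last letter is 's' (gihmisf → gihmisfish, kezdasp → kezdaspish) add -ish.
So napesb → napesbish.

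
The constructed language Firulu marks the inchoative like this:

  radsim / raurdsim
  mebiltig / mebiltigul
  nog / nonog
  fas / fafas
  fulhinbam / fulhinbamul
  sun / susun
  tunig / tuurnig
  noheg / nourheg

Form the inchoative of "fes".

nog and noheg both end in -g yet inflect differently (nonog, nourheg), so the final letter is not what conditions the rule; the number of vowels is.
"fes" has 1 vowel. The stems with 1 vowel (sun → susun, nog → nonog, fas → fafas) repeat the first consonant+vowel as a prefix.
So fes → fefes.

fefes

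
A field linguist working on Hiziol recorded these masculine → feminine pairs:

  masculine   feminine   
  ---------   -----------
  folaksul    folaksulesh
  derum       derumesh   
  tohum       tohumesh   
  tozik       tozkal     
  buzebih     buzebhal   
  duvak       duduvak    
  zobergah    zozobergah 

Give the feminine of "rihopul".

rihopulesh

tozik and duvak both end in -k yet inflect differently (tozkal, duduvak), so the final letter is not what conditions the rule; the last vowel is.
"rihopul" has last vowel 'u'. The stems whose last vowel is 'u' (folaksul → folaksulesh, derum → derumesh, tohum → tohumesh) add -esh.
So rihopul → rihopulesh.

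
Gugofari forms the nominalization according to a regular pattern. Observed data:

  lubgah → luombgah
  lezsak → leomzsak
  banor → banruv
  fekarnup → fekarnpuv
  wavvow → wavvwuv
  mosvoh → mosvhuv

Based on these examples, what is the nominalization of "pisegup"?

lubgah and mosvoh both end in -h yet inflect differently (luombgah, mosvhuv), so the final letter is not what conditions the rule; the last vowel is.
"pisegup" has last vowel 'u'. The one such stem in the data (fekarnup → fekarnpuv) deletes the last vowel and adds -uv (as do banor, wavvow), so the same rule applies.
The other pattern: stems whose last vowel is 'a' insert -om- after the first vowel.
So pisegup → pisegpuv.

pisegpuv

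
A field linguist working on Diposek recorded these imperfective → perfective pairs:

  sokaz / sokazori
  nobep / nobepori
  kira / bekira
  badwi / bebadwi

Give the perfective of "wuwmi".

bewuwmi

sokaz and kira both have last vowel 'a' yet inflect differently (sokazori, bekira), so the last vowel is not what conditions the rule; whether the stem ends in a vowel or a consonant is.
"wuwmi" ends in a vowel. The stems ending in a vowel (kira → bekira, badwi → bebadwi) add the prefix be-.
So wuwmi → bewuwmi.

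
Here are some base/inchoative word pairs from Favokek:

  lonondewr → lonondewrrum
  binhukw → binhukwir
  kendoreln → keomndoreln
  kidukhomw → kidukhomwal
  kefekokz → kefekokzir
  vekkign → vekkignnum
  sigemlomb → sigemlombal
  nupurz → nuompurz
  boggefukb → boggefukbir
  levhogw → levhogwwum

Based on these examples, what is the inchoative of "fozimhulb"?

sigemlomb and boggefukb both end in -b yet inflect differently (sigemlombal, boggefukbir), so the final letter is not what conditions the rule; the second-to-last letter is.
"fozimhulb" has second-to-last letter 'l'. The one such stem in the data (kendoreln → keomndoreln) inserts -om- after the first vowel (as does nupurz), so the same rule applies.
So fozimhulb → foomzimhulb.

foomzimhulb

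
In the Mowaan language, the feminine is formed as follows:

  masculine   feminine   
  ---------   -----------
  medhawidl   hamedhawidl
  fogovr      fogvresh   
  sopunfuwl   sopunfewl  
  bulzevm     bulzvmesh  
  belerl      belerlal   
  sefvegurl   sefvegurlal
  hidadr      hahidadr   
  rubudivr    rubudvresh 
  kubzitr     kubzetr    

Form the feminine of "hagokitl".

hagoketl

sopunfuwl and belerl both end in -l yet inflect differently (sopunfewl, belerlal), so the final letter is not what conditions the rule; the second-to-last letter is.
"hagokitl" has second-to-last letter 't'. The one such stem in the data (kubzitr → kubzetr) changes the last vowel to 'e' (as does sopunfuwl), so the same rule applies.
The other patterns: stems whose second-to-last letter is 'r' add -al; stems whose second-to-last letter is 'd' add the prefix ha-; stems whose second-to-last letter is 'v' delete the last vowel and add -esh.
So hagokitl → hagoketl.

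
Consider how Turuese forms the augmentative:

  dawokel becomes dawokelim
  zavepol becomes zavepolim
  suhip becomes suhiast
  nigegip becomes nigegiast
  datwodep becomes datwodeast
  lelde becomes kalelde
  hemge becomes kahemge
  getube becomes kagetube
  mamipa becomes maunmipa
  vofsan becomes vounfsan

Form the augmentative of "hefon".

heunfon

"hefon" ends in -n. The one such stem in the data (vofsan → vounfsan) inserts -un- after the first vowel (as does mamipa), so the same rule applies.
So hefon → heunfon.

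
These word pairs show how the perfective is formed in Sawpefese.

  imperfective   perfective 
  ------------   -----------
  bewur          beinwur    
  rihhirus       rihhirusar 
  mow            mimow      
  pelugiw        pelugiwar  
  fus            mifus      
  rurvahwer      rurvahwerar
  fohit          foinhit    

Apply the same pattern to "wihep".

mow and pelugiw both end in -w yet inflect differently (mimow, pelugiwar), so the final letter is not what conditions the rule; the number of vowels is.
"wihep" has 2 vowels. The stems with 2 vowels (bewur → beinwur, fohit → foinhit) insert -in- after the first vowel.
The other patterns: stems with 1 vowel add the prefix mi-; stems with 3 vowels add -ar.
So wihep → wiinhep.

wiinhep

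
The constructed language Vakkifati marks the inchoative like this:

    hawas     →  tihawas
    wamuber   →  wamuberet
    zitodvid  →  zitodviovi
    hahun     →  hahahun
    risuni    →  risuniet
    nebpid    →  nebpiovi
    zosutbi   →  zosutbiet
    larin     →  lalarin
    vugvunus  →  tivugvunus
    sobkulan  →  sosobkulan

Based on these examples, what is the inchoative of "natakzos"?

nebpid and larin both have last vowel 'i' yet inflect differently (nebpiovi, lalarin), so the last vowel is not what conditions the rule; the final letter is.
"natakzos" ends in -s. The stems ending in -s (hawas → tihawas, vugvunus → tivugvunus) add the prefix ti-.
The other patterns: stems ending in -d drop the final letter and add -ovi; stems ending in -n repeat the first consonant+vowel as a prefix; stems ending in -i or -r add -et.
So natakzos → tinatakzos.

tinatakzos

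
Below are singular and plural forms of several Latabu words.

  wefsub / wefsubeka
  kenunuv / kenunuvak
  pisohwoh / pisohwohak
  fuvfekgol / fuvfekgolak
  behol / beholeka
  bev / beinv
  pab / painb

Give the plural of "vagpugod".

pab and wefsub both end in -b yet inflect differently (painb, wefsubeka), so the final letter is not what conditions the rule; the number of vowels is.
"vagpugod" has 3 vowels. The stems with 3 vowels (kenunuv → kenunuvak, fuvfekgol → fuvfekgolak, pisohwoh → pisohwohak) add -ak.
The other patterns: stems with 1 vowel insert -in- after the first vowel; stems with 2 vowels add -eka.
So vagpugod → vagpugodak.

vagpugodak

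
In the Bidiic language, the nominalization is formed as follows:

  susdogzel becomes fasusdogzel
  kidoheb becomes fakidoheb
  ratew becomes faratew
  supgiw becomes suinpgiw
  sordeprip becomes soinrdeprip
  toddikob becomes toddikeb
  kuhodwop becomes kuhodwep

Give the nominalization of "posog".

"posog" has last vowel 'o'. The stems whose last vowel is 'o' (toddikob → toddikeb, kuhodwop → kuhodwep) change the last vowel to 'e'.
So posog → poseg.

poseg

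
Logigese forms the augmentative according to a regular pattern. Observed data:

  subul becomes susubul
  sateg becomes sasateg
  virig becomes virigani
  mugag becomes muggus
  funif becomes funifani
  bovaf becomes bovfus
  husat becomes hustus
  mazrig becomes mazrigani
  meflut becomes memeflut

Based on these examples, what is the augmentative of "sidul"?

"sidul" has last vowel 'u'. The stems whose last vowel is 'u' (meflut → memeflut, subul → susubul) repeat the first consonant+vowel as a prefix.
The other patterns: stems whose last vowel is 'i' add -ani; stems whose last vowel is 'a' delete the last vowel and add -us.
So sidul → sisidul.

sisidul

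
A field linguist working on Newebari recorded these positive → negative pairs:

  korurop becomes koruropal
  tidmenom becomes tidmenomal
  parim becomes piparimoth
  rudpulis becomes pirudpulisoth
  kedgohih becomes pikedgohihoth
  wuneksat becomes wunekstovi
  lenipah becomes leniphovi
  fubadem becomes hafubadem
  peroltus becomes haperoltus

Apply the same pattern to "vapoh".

"vapoh" has last vowel 'o'. The stems whose last vowel is 'o' (korurop → koruropal, tidmenom → tidmenomal) add -al.
So vapoh → vapohal.

vapohal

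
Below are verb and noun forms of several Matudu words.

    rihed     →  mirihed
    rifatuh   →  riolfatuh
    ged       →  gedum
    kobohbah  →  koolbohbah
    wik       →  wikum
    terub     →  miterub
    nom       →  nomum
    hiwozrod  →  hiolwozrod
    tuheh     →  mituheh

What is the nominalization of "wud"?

"wud" has 1 vowel. The stems with 1 vowel (wik → wikum, ged → gedum, nom → nomum) add -um.
So wud → wudum.

wudum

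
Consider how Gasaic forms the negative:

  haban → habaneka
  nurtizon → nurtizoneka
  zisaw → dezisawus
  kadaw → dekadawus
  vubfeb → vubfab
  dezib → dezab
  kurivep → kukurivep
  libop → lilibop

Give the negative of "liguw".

deliguwus

"liguw" ends in -w. The stems ending in -w (zisaw → dezisawus, kadaw → dekadawus) add de- … -us around the stem.
So liguw → deliguwus.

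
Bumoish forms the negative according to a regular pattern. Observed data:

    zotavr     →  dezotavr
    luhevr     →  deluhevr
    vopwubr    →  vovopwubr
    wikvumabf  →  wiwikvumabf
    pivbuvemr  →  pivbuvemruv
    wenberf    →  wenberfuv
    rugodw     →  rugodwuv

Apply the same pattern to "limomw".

zotavr and vopwubr both end in -r yet inflect differently (dezotavr, vovopwubr), so the final letter is not what conditions the rule; the second-to-last letter is.
"limomw" has second-to-last letter 'm'. The one such stem in the data (pivbuvemr → pivbuvemruv) adds -uv, so the same rule applies.
So limomw → limomwuv.

limomwuv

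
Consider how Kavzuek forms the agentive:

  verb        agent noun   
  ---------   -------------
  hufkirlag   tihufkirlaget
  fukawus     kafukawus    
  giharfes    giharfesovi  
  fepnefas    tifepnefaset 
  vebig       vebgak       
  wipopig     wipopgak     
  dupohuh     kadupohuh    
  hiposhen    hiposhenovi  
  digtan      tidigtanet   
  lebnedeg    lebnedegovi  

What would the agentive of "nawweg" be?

nawwegovi

vebig and lebnedeg both end in -g yet inflect differently (vebgak, lebnedegovi), so the final letter is not what conditions the rule; the last vowel is.
"nawweg" has last vowel 'e'. The stems whose last vowel is 'e' (lebnedeg → lebnedegovi, hiposhen → hiposhenovi, giharfes → giharfesovi) add -ovi.
So nawweg → nawwegovi.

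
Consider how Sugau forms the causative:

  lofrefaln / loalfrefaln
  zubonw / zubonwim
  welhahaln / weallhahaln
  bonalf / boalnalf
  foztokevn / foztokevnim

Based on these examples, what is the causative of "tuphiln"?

lofrefaln and foztokevn both end in -n yet inflect differently (loalfrefaln, foztokevnim), so the final letter is not what conditions the rule; the second-to-last letter is.
"tuphiln" has second-to-last letter 'l'. The stems whose second-to-last letter is 'l' (bonalf → boalnalf, lofrefaln → loalfrefaln, welhahaln → weallhahaln) insert -al- after the first vowel.
The other pattern: stems whose second-to-last letter is 'n' or 'v' add -im.
So tuphiln → tualphiln.

tualphiln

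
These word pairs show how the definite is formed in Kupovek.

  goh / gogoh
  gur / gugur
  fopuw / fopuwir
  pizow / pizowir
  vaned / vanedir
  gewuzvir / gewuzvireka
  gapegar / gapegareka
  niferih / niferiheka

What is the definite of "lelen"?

lelenir

"lelen" has 2 vowels. The stems with 2 vowels (fopuw → fopuwir, pizow → pizowir, vaned → vanedir) add -ir.
So lelen → lelenir.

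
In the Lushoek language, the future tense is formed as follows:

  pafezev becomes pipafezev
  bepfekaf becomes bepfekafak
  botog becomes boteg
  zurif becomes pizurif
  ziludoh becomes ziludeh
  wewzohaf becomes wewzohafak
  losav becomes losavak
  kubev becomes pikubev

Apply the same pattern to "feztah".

"feztah" has last vowel 'a'. The stems whose last vowel is 'a' (losav → losavak, bepfekaf → bepfekafak, wewzohaf → wewzohafak) add -ak.
The other patterns: stems whose last vowel is 'e' or 'i' add the prefix pi-; stems whose last vowel is 'o' change the last vowel to 'e'.
So feztah → feztahak.

feztahak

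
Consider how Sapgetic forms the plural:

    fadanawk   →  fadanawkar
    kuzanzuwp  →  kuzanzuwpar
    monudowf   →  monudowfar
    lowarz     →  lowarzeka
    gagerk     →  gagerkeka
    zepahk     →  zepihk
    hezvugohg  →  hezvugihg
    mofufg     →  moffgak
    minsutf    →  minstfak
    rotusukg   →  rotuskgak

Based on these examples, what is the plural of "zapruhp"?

zaprihp

"zapruhp" has second-to-last letter 'h'. The stems whose second-to-last letter is 'h' (zepahk → zepihk, hezvugohg → hezvugihg) change the last vowel to 'i'.
So zapruhp → zaprihp.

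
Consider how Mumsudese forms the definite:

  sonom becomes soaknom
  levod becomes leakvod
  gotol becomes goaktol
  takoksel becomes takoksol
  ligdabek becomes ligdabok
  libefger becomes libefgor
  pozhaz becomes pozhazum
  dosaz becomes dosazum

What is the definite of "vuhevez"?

"vuhevez" has last vowel 'e'. The stems whose last vowel is 'e' (takoksel → takoksol, ligdabek → ligdabok, libefger → libefgor) change the last vowel to 'o'.
The other patterns: stems whose last vowel is 'o' insert -ak- after the first vowel; stems whose last vowel is 'a' add -um.
So vuhevez → vuhevoz.

vuhevoz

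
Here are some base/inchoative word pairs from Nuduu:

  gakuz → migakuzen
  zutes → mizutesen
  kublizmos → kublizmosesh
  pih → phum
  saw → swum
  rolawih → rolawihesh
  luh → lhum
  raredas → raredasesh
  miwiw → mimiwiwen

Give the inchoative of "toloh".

"toloh" has 2 vowels. The stems with 2 vowels (gakuz → migakuzen, zutes → mizutesen, miwiw → mimiwiwen) add mi- … -en around the stem.
So toloh → mitolohen.

mitolohen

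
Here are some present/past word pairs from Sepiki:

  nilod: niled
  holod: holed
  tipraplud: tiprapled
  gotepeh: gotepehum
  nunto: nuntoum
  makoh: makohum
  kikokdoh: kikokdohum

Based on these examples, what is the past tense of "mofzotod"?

"mofzotod" ends in -d. The stems ending in -d (nilod → niled, holod → holed, tipraplud → tiprapled) change the last vowel to 'e'.
The other pattern: stems ending in -h or -o add -um.
So mofzotod → mofzoted.

mofzoted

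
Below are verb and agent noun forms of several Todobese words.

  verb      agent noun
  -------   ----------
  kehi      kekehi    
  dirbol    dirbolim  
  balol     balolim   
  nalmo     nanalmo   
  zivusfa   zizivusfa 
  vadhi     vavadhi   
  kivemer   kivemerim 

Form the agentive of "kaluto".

"kaluto" ends in a vowel. The stems ending in a vowel (vadhi → vavadhi, kehi → kekehi, zivusfa → zizivusfa) repeat the first consonant+vowel as a prefix.
So kaluto → kakaluto.

kakaluto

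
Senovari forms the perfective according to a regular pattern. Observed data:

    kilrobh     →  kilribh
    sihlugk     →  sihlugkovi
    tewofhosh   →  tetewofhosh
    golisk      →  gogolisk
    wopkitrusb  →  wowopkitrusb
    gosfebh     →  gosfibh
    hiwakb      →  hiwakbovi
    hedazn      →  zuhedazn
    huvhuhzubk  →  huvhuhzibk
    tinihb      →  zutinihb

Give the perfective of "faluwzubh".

faluwzibh

"faluwzubh" has second-to-last letter 'b'. The stems whose second-to-last letter is 'b' (gosfebh → gosfibh, huvhuhzubk → huvhuhzibk, kilrobh → kilribh) change the last vowel to 'i'.
The other patterns: stems whose second-to-last letter is 'g' or 'k' add -ovi; stems whose second-to-last letter is 's' repeat the first consonant+vowel as a prefix; stems whose second-to-last letter is 'h' or 'z' add the prefix zu-.
So faluwzubh → faluwzibh.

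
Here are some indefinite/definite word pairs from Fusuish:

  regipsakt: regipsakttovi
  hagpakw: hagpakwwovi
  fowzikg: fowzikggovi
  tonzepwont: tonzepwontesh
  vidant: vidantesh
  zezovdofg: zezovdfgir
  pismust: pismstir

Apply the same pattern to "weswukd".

weswukddovi

regipsakt and tonzepwont both end in -t yet inflect differently (regipsakttovi, tonzepwontesh), so the final letter is not what conditions the rule; the second-to-last letter is.
"weswukd" has second-to-last letter 'k'. The stems whose second-to-last letter is 'k' (regipsakt → regipsakttovi, hagpakw → hagpakwwovi, fowzikg → fowzikggovi) double the final consonant and add -ovi.
So weswukd → weswukddovi.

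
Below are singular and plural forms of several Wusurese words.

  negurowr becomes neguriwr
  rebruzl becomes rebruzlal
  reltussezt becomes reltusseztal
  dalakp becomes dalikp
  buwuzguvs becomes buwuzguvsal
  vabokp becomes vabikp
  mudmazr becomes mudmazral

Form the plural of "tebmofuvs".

tebmofuvsal

negurowr and mudmazr both end in -r yet inflect differently (neguriwr, mudmazral), so the final letter is not what conditions the rule; the second-to-last letter is.
"tebmofuvs" has second-to-last letter 'v'. The one such stem in the data (buwuzguvs → buwuzguvsal) adds -al, so the same rule applies.
So tebmofuvs → tebmofuvsal.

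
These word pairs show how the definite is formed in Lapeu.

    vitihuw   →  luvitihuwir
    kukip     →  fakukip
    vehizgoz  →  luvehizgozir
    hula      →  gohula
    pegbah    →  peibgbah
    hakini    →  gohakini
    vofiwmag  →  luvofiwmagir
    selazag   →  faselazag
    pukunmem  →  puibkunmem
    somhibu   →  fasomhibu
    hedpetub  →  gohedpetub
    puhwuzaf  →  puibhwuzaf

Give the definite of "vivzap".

selazag and vofiwmag both end in -g yet inflect differently (faselazag, luvofiwmagir), so the final letter is not what conditions the rule; the first letter is.
"vivzap" begins with v-. The stems beginning with v- (vofiwmag → luvofiwmagir, vitihuw → luvitihuwir, vehizgoz → luvehizgozir) add lu- … -ir around the stem.
The other patterns: stems beginning with p- insert -ib- after the first vowel; stems beginning with k- or s- add the prefix fa-; stems beginning with h- add the prefix go-.
So vivzap → luvivzapir.

luvivzapir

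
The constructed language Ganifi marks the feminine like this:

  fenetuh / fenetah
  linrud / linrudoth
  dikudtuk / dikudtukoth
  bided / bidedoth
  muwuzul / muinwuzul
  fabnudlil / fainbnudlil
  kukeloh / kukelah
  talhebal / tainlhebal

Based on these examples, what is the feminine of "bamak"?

muwuzul and fenetuh both have last vowel 'u' yet inflect differently (muinwuzul, fenetah), so the last vowel is not what conditions the rule; the final letter is.
"bamak" ends in -k. The one such stem in the data (dikudtuk → dikudtukoth) adds -oth, so the same rule applies.
So bamak → bamakoth.

bamakoth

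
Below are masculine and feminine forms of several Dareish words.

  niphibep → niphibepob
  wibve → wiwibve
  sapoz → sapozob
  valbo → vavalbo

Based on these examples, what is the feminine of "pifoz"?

pifozob

niphibep and wibve both have last vowel 'e' yet inflect differently (niphibepob, wiwibve), so the last vowel is not what conditions the rule; whether the stem ends in a vowel or a consonant is.
"pifoz" ends in a consonant. The stems ending in a consonant (niphibep → niphibepob, sapoz → sapozob) add -ob.
So pifoz → pifozob.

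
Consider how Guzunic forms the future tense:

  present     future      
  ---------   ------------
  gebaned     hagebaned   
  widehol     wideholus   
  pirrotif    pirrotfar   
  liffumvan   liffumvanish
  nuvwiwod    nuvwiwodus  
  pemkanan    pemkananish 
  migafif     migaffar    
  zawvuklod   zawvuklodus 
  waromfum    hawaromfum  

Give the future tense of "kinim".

kinmar

gebaned and zawvuklod both end in -d yet inflect differently (hagebaned, zawvuklodus), so the final letter is not what conditions the rule; the last vowel is.
"kinim" has last vowel 'i'. The stems whose last vowel is 'i' (pirrotif → pirrotfar, migafif → migaffar) delete the last vowel and add -ar.
The other patterns: stems whose last vowel is 'e' or 'u' add the prefix ha-; stems whose last vowel is 'o' add -us; stems whose last vowel is 'a' add -ish.
So kinim → kinmar.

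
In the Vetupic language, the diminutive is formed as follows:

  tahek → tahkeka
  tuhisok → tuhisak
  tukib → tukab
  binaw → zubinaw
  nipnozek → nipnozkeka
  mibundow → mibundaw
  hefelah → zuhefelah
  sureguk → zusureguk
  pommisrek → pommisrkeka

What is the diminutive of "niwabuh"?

zuniwabuh

"niwabuh" has last vowel 'u'. The one such stem in the data (sureguk → zusureguk) adds the prefix zu-, so the same rule applies.
So niwabuh → zuniwabuh.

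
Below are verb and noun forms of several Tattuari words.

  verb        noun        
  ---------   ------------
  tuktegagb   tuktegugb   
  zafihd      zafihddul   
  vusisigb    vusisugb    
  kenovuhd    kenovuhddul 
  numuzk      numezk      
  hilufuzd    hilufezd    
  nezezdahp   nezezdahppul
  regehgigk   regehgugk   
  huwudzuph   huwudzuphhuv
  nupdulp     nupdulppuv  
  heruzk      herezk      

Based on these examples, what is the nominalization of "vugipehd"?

vugipehddul

regehgigk and heruzk both end in -k yet inflect differently (regehgugk, herezk), so the final letter is not what conditions the rule; the second-to-last letter is.
"vugipehd" has second-to-last letter 'h'. The stems whose second-to-last letter is 'h' (kenovuhd → kenovuhddul, nezezdahp → nezezdahppul, zafihd → zafihddul) double the final consonant and add -ul.
So vugipehd → vugipehddul.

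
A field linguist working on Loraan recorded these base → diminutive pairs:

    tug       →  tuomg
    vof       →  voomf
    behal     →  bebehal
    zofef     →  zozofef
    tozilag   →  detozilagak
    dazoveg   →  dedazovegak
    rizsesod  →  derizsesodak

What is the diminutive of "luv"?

"luv" has 1 vowel. The stems with 1 vowel (tug → tuomg, vof → voomf) insert -om- after the first vowel.
The other patterns: stems with 2 vowels repeat the first consonant+vowel as a prefix; stems with 3 vowels add de- … -ak around the stem.
So luv → luomv.

luomv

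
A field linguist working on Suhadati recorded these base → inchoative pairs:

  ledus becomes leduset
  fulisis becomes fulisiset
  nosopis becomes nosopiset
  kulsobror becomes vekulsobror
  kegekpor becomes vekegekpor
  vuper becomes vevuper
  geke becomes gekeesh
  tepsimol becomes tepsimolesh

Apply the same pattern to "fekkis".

fekkiset

"fekkis" ends in -s. The stems ending in -s (ledus → leduset, fulisis → fulisiset, nosopis → nosopiset) add -et.
So fekkis → fekkiset.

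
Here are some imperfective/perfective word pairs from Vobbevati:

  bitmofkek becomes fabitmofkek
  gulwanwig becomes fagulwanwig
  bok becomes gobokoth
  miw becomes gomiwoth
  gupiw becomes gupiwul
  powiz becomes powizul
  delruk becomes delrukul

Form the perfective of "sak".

miw and gupiw both end in -w yet inflect differently (gomiwoth, gupiwul), so the final letter is not what conditions the rule; the number of vowels is.
"sak" has 1 vowel. The stems with 1 vowel (miw → gomiwoth, bok → gobokoth) add go- … -oth around the stem.
So sak → gosakoth.

gosakoth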